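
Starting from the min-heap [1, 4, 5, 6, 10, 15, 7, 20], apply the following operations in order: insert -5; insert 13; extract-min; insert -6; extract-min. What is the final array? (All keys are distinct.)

[1, 4, 5, 6, 10, 15, 7, 20, 13]

insert -5:
  append -5 at index 8 → [1, 4, 5, 6, 10, 15, 7, 20, -5]
  -5 < parent 6 at index 3, swap → [1, 4, 5, -5, 10, 15, 7, 20, 6]
  -5 < parent 4 at index 1, swap → [1, -5, 5, 4, 10, 15, 7, 20, 6]
  -5 < parent 1 at index 0, swap → [-5, 1, 5, 4, 10, 15, 7, 20, 6]
insert 13:
  append 13 at index 9 → [-5, 1, 5, 4, 10, 15, 7, 20, 6, 13] (no swap needed)
extract-min → returns -5:
  remove root -5; move last element 13 to root → [13, 1, 5, 4, 10, 15, 7, 20, 6]
  13 vs smaller child 1 at index 1, swap → [1, 13, 5, 4, 10, 15, 7, 20, 6]
  13 vs smaller child 4 at index 3, swap → [1, 4, 5, 13, 10, 15, 7, 20, 6]
  13 vs smaller child 6 at index 8, swap → [1, 4, 5, 6, 10, 15, 7, 20, 13]
insert -6:
  append -6 at index 9 → [1, 4, 5, 6, 10, 15, 7, 20, 13, -6]
  -6 < parent 10 at index 4, swap → [1, 4, 5, 6, -6, 15, 7, 20, 13, 10]
  -6 < parent 4 at index 1, swap → [1, -6, 5, 6, 4, 15, 7, 20, 13, 10]
  -6 < parent 1 at index 0, swap → [-6, 1, 5, 6, 4, 15, 7, 20, 13, 10]
extract-min → returns -6:
  remove root -6; move last element 10 to root → [10, 1, 5, 6, 4, 15, 7, 20, 13]
  10 vs smaller child 1 at index 1, swap → [1, 10, 5, 6, 4, 15, 7, 20, 13]
  10 vs smaller child 4 at index 4, swap → [1, 4, 5, 6, 10, 15, 7, 20, 13]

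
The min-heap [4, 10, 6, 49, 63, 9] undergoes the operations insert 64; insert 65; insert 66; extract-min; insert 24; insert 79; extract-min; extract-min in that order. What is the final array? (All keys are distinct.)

[10, 24, 64, 49, 63, 66, 79, 65]

insert 64:
  append 64 at index 6 → [4, 10, 6, 49, 63, 9, 64] (no swap needed)
insert 65:
  append 65 at index 7 → [4, 10, 6, 49, 63, 9, 64, 65] (no swap needed)
insert 66:
  append 66 at index 8 → [4, 10, 6, 49, 63, 9, 64, 65, 66] (no swap needed)
extract-min → returns 4:
  remove root 4; move last element 66 to root → [66, 10, 6, 49, 63, 9, 64, 65]
  66 vs smaller child 6 at index 2, swap → [6, 10, 66, 49, 63, 9, 64, 65]
  66 vs smaller child 9 at index 5, swap → [6, 10, 9, 49, 63, 66, 64, 65]
insert 24:
  append 24 at index 8 → [6, 10, 9, 49, 63, 66, 64, 65, 24]
  24 < parent 49 at index 3, swap → [6, 10, 9, 24, 63, 66, 64, 65, 49]
insert 79:
  append 79 at index 9 → [6, 10, 9, 24, 63, 66, 64, 65, 49, 79] (no swap needed)
extract-min → returns 6:
  remove root 6; move last element 79 to root → [79, 10, 9, 24, 63, 66, 64, 65, 49]
  79 vs smaller child 9 at index 2, swap → [9, 10, 79, 24, 63, 66, 64, 65, 49]
  79 vs smaller child 64 at index 6, swap → [9, 10, 64, 24, 63, 66, 79, 65, 49]
extract-min → returns 9:
  remove root 9; move last element 49 to root → [49, 10, 64, 24, 63, 66, 79, 65]
  49 vs smaller child 10 at index 1, swap → [10, 49, 64, 24, 63, 66, 79, 65]
  49 vs smaller child 24 at index 3, swap → [10, 24, 64, 49, 63, 66, 79, 65]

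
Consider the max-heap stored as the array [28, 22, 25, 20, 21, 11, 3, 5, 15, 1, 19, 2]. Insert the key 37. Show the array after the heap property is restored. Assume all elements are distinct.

[37, 22, 28, 20, 21, 25, 3, 5, 15, 1, 19, 2, 11]

append 37 at index 12 → [28, 22, 25, 20, 21, 11, 3, 5, 15, 1, 19, 2, 37]
37 > parent 11 at index 5, swap → [28, 22, 25, 20, 21, 37, 3, 5, 15, 1, 19, 2, 11]
37 > parent 25 at index 2, swap → [28, 22, 37, 20, 21, 25, 3, 5, 15, 1, 19, 2, 11]
37 > parent 28 at index 0, swap → [37, 22, 28, 20, 21, 25, 3, 5, 15, 1, 19, 2, 11]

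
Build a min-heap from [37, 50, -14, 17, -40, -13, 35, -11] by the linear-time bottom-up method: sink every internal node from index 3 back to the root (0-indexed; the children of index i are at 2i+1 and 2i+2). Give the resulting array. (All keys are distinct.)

sift down from index 3:
  17 vs only child -11 at index 7, swap → [37, 50, -14, -11, -40, -13, 35, 17]
sift down from index 2: already satisfies heap property
sift down from index 1:
  50 vs smaller child -40 at index 4, swap → [37, -40, -14, -11, 50, -13, 35, 17]
sift down from index 0:
  37 vs smaller child -40 at index 1, swap → [-40, 37, -14, -11, 50, -13, 35, 17]
  37 vs smaller child -11 at index 3, swap → [-40, -11, -14, 37, 50, -13, 35, 17]
  37 vs only child 17 at index 7, swap → [-40, -11, -14, 17, 50, -13, 35, 37]

[-40, -11, -14, 17, 50, -13, 35, 37]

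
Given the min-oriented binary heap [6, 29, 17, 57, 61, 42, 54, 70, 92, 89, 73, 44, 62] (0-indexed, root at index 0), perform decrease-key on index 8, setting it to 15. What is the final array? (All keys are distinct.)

set index 8 from 92 to 15 → [6, 29, 17, 57, 61, 42, 54, 70, 15, 89, 73, 44, 62]
15 < parent 57 at index 3, swap → [6, 29, 17, 15, 61, 42, 54, 70, 57, 89, 73, 44, 62]
15 < parent 29 at index 1, swap → [6, 15, 17, 29, 61, 42, 54, 70, 57, 89, 73, 44, 62]

[6, 15, 17, 29, 61, 42, 54, 70, 57, 89, 73, 44, 62]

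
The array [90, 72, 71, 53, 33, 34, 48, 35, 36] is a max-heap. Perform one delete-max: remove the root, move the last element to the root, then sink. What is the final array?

remove root 90; move last element 36 to root → [36, 72, 71, 53, 33, 34, 48, 35]
36 vs larger child 72 at index 1, swap → [72, 36, 71, 53, 33, 34, 48, 35]
36 vs larger child 53 at index 3, swap → [72, 53, 71, 36, 33, 34, 48, 35]

[72, 53, 71, 36, 33, 34, 48, 35]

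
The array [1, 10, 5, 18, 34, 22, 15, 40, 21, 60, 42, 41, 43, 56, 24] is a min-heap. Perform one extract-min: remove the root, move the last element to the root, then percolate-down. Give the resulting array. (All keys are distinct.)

[5, 10, 15, 18, 34, 22, 24, 40, 21, 60, 42, 41, 43, 56]

remove root 1; move last element 24 to root → [24, 10, 5, 18, 34, 22, 15, 40, 21, 60, 42, 41, 43, 56]
24 vs smaller child 5 at index 2, swap → [5, 10, 24, 18, 34, 22, 15, 40, 21, 60, 42, 41, 43, 56]
24 vs smaller child 15 at index 6, swap → [5, 10, 15, 18, 34, 22, 24, 40, 21, 60, 42, 41, 43, 56]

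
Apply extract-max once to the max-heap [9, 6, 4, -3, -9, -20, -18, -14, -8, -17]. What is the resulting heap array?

[6, -3, 4, -8, -9, -20, -18, -14, -17]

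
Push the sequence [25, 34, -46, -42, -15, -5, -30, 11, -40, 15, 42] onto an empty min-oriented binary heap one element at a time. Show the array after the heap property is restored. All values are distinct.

Insert 25:
  append 25 at index 0 → [25] (no swap needed)
Insert 34:
  append 34 at index 1 → [25, 34] (no swap needed)
Insert -46:
  append -46 at index 2 → [25, 34, -46]
  -46 < parent 25 at index 0, swap → [-46, 34, 25]
Insert -42:
  append -42 at index 3 → [-46, 34, 25, -42]
  -42 < parent 34 at index 1, swap → [-46, -42, 25, 34]
Insert -15:
  append -15 at index 4 → [-46, -42, 25, 34, -15] (no swap needed)
Insert -5:
  append -5 at index 5 → [-46, -42, 25, 34, -15, -5]
  -5 < parent 25 at index 2, swap → [-46, -42, -5, 34, -15, 25]
Insert -30:
  append -30 at index 6 → [-46, -42, -5, 34, -15, 25, -30]
  -30 < parent -5 at index 2, swap → [-46, -42, -30, 34, -15, 25, -5]
Insert 11:
  append 11 at index 7 → [-46, -42, -30, 34, -15, 25, -5, 11]
  11 < parent 34 at index 3, swap → [-46, -42, -30, 11, -15, 25, -5, 34]
Insert -40:
  append -40 at index 8 → [-46, -42, -30, 11, -15, 25, -5, 34, -40]
  -40 < parent 11 at index 3, swap → [-46, -42, -30, -40, -15, 25, -5, 34, 11]
Insert 15:
  append 15 at index 9 → [-46, -42, -30, -40, -15, 25, -5, 34, 11, 15] (no swap needed)
Insert 42:
  append 42 at index 10 → [-46, -42, -30, -40, -15, 25, -5, 34, 11, 15, 42] (no swap needed)

[-46, -42, -30, -40, -15, 25, -5, 34, 11, 15, 42]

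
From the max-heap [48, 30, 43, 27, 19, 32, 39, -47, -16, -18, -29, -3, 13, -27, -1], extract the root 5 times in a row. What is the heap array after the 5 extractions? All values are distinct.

[27, 19, 13, -16, -18, -3, -1, -47, -27, -29]

extract-max #1 returns 48:
  remove root 48; move last element -1 to root → [-1, 30, 43, 27, 19, 32, 39, -47, -16, -18, -29, -3, 13, -27]
  -1 vs larger child 43 at index 2, swap → [43, 30, -1, 27, 19, 32, 39, -47, -16, -18, -29, -3, 13, -27]
  -1 vs larger child 39 at index 6, swap → [43, 30, 39, 27, 19, 32, -1, -47, -16, -18, -29, -3, 13, -27]
extract-max #2 returns 43:
  remove root 43; move last element -27 to root → [-27, 30, 39, 27, 19, 32, -1, -47, -16, -18, -29, -3, 13]
  -27 vs larger child 39 at index 2, swap → [39, 30, -27, 27, 19, 32, -1, -47, -16, -18, -29, -3, 13]
  -27 vs larger child 32 at index 5, swap → [39, 30, 32, 27, 19, -27, -1, -47, -16, -18, -29, -3, 13]
  -27 vs larger child 13 at index 12, swap → [39, 30, 32, 27, 19, 13, -1, -47, -16, -18, -29, -3, -27]
extract-max #3 returns 39:
  remove root 39; move last element -27 to root → [-27, 30, 32, 27, 19, 13, -1, -47, -16, -18, -29, -3]
  -27 vs larger child 32 at index 2, swap → [32, 30, -27, 27, 19, 13, -1, -47, -16, -18, -29, -3]
  -27 vs larger child 13 at index 5, swap → [32, 30, 13, 27, 19, -27, -1, -47, -16, -18, -29, -3]
  -27 vs only child -3 at index 11, swap → [32, 30, 13, 27, 19, -3, -1, -47, -16, -18, -29, -27]
extract-max #4 returns 32:
  remove root 32; move last element -27 to root → [-27, 30, 13, 27, 19, -3, -1, -47, -16, -18, -29]
  -27 vs larger child 30 at index 1, swap → [30, -27, 13, 27, 19, -3, -1, -47, -16, -18, -29]
  -27 vs larger child 27 at index 3, swap → [30, 27, 13, -27, 19, -3, -1, -47, -16, -18, -29]
  -27 vs larger child -16 at index 8, swap → [30, 27, 13, -16, 19, -3, -1, -47, -27, -18, -29]
extract-max #5 returns 30:
  remove root 30; move last element -29 to root → [-29, 27, 13, -16, 19, -3, -1, -47, -27, -18]
  -29 vs larger child 27 at index 1, swap → [27, -29, 13, -16, 19, -3, -1, -47, -27, -18]
  -29 vs larger child 19 at index 4, swap → [27, 19, 13, -16, -29, -3, -1, -47, -27, -18]
  -29 vs only child -18 at index 9, swap → [27, 19, 13, -16, -18, -3, -1, -47, -27, -29]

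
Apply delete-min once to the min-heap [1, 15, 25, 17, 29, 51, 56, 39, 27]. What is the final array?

[15, 17, 25, 27, 29, 51, 56, 39]

remove root 1; move last element 27 to root → [27, 15, 25, 17, 29, 51, 56, 39]
27 vs smaller child 15 at index 1, swap → [15, 27, 25, 17, 29, 51, 56, 39]
27 vs smaller child 17 at index 3, swap → [15, 17, 25, 27, 29, 51, 56, 39]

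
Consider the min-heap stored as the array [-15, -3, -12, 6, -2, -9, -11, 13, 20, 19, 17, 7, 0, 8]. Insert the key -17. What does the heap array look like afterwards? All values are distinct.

append -17 at index 14 → [-15, -3, -12, 6, -2, -9, -11, 13, 20, 19, 17, 7, 0, 8, -17]
-17 < parent -11 at index 6, swap → [-15, -3, -12, 6, -2, -9, -17, 13, 20, 19, 17, 7, 0, 8, -11]
-17 < parent -12 at index 2, swap → [-15, -3, -17, 6, -2, -9, -12, 13, 20, 19, 17, 7, 0, 8, -11]
-17 < parent -15 at index 0, swap → [-17, -3, -15, 6, -2, -9, -12, 13, 20, 19, 17, 7, 0, 8, -11]

[-17, -3, -15, 6, -2, -9, -12, 13, 20, 19, 17, 7, 0, 8, -11]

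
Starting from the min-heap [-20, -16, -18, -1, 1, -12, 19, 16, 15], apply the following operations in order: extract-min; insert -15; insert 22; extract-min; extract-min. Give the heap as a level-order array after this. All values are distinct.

[-15, -1, -12, 16, 1, 15, 19, 22]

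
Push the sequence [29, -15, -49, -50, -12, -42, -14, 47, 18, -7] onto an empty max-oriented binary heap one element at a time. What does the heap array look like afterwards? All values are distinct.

[47, 29, -14, 18, -7, -49, -42, -50, -12, -15]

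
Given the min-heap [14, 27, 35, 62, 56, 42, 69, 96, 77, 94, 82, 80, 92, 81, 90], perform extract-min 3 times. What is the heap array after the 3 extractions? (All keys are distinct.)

extract-min #1 returns 14:
  remove root 14; move last element 90 to root → [90, 27, 35, 62, 56, 42, 69, 96, 77, 94, 82, 80, 92, 81]
  90 vs smaller child 27 at index 1, swap → [27, 90, 35, 62, 56, 42, 69, 96, 77, 94, 82, 80, 92, 81]
  90 vs smaller child 56 at index 4, swap → [27, 56, 35, 62, 90, 42, 69, 96, 77, 94, 82, 80, 92, 81]
  90 vs smaller child 82 at index 10, swap → [27, 56, 35, 62, 82, 42, 69, 96, 77, 94, 90, 80, 92, 81]
extract-min #2 returns 27:
  remove root 27; move last element 81 to root → [81, 56, 35, 62, 82, 42, 69, 96, 77, 94, 90, 80, 92]
  81 vs smaller child 35 at index 2, swap → [35, 56, 81, 62, 82, 42, 69, 96, 77, 94, 90, 80, 92]
  81 vs smaller child 42 at index 5, swap → [35, 56, 42, 62, 82, 81, 69, 96, 77, 94, 90, 80, 92]
  81 vs smaller child 80 at index 11, swap → [35, 56, 42, 62, 82, 80, 69, 96, 77, 94, 90, 81, 92]
extract-min #3 returns 35:
  remove root 35; move last element 92 to root → [92, 56, 42, 62, 82, 80, 69, 96, 77, 94, 90, 81]
  92 vs smaller child 42 at index 2, swap → [42, 56, 92, 62, 82, 80, 69, 96, 77, 94, 90, 81]
  92 vs smaller child 69 at index 6, swap → [42, 56, 69, 62, 82, 80, 92, 96, 77, 94, 90, 81]

[42, 56, 69, 62, 82, 80, 92, 96, 77, 94, 90, 81]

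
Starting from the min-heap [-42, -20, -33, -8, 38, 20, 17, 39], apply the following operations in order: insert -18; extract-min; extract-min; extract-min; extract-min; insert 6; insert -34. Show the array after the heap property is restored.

[-34, 17, -8, 39, 38, 20, 6]

insert -18:
  append -18 at index 8 → [-42, -20, -33, -8, 38, 20, 17, 39, -18]
  -18 < parent -8 at index 3, swap → [-42, -20, -33, -18, 38, 20, 17, 39, -8]
extract-min → returns -42:
  remove root -42; move last element -8 to root → [-8, -20, -33, -18, 38, 20, 17, 39]
  -8 vs smaller child -33 at index 2, swap → [-33, -20, -8, -18, 38, 20, 17, 39]
extract-min → returns -33:
  remove root -33; move last element 39 to root → [39, -20, -8, -18, 38, 20, 17]
  39 vs smaller child -20 at index 1, swap → [-20, 39, -8, -18, 38, 20, 17]
  39 vs smaller child -18 at index 3, swap → [-20, -18, -8, 39, 38, 20, 17]
extract-min → returns -20:
  remove root -20; move last element 17 to root → [17, -18, -8, 39, 38, 20]
  17 vs smaller child -18 at index 1, swap → [-18, 17, -8, 39, 38, 20]
extract-min → returns -18:
  remove root -18; move last element 20 to root → [20, 17, -8, 39, 38]
  20 vs smaller child -8 at index 2, swap → [-8, 17, 20, 39, 38]
insert 6:
  append 6 at index 5 → [-8, 17, 20, 39, 38, 6]
  6 < parent 20 at index 2, swap → [-8, 17, 6, 39, 38, 20]
insert -34:
  append -34 at index 6 → [-8, 17, 6, 39, 38, 20, -34]
  -34 < parent 6 at index 2, swap → [-8, 17, -34, 39, 38, 20, 6]
  -34 < parent -8 at index 0, swap → [-34, 17, -8, 39, 38, 20, 6]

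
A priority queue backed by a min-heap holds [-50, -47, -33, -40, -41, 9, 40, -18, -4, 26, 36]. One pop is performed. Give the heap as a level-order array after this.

remove root -50; move last element 36 to root → [36, -47, -33, -40, -41, 9, 40, -18, -4, 26]
36 vs smaller child -47 at index 1, swap → [-47, 36, -33, -40, -41, 9, 40, -18, -4, 26]
36 vs smaller child -41 at index 4, swap → [-47, -41, -33, -40, 36, 9, 40, -18, -4, 26]
36 vs only child 26 at index 9, swap → [-47, -41, -33, -40, 26, 9, 40, -18, -4, 36]

[-47, -41, -33, -40, 26, 9, 40, -18, -4, 36]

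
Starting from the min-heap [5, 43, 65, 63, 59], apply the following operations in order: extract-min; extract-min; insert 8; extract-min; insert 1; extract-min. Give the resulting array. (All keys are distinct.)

[59, 63, 65]

extract-min → returns 5:
  remove root 5; move last element 59 to root → [59, 43, 65, 63]
  59 vs smaller child 43 at index 1, swap → [43, 59, 65, 63]
extract-min → returns 43:
  remove root 43; move last element 63 to root → [63, 59, 65]
  63 vs smaller child 59 at index 1, swap → [59, 63, 65]
insert 8:
  append 8 at index 3 → [59, 63, 65, 8]
  8 < parent 63 at index 1, swap → [59, 8, 65, 63]
  8 < parent 59 at index 0, swap → [8, 59, 65, 63]
extract-min → returns 8:
  remove root 8; move last element 63 to root → [63, 59, 65]
  63 vs smaller child 59 at index 1, swap → [59, 63, 65]
insert 1:
  append 1 at index 3 → [59, 63, 65, 1]
  1 < parent 63 at index 1, swap → [59, 1, 65, 63]
  1 < parent 59 at index 0, swap → [1, 59, 65, 63]
extract-min → returns 1:
  remove root 1; move last element 63 to root → [63, 59, 65]
  63 vs smaller child 59 at index 1, swap → [59, 63, 65]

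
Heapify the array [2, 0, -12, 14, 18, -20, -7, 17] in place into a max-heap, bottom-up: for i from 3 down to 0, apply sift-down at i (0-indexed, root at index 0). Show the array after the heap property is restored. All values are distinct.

sift down from index 3:
  14 vs only child 17 at index 7, swap → [2, 0, -12, 17, 18, -20, -7, 14]
sift down from index 2:
  -12 vs larger child -7 at index 6, swap → [2, 0, -7, 17, 18, -20, -12, 14]
sift down from index 1:
  0 vs larger child 18 at index 4, swap → [2, 18, -7, 17, 0, -20, -12, 14]
sift down from index 0:
  2 vs larger child 18 at index 1, swap → [18, 2, -7, 17, 0, -20, -12, 14]
  2 vs larger child 17 at index 3, swap → [18, 17, -7, 2, 0, -20, -12, 14]
  2 vs only child 14 at index 7, swap → [18, 17, -7, 14, 0, -20, -12, 2]

[18, 17, -7, 14, 0, -20, -12, 2]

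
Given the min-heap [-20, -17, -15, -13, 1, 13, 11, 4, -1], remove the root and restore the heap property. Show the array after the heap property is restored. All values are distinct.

[-17, -13, -15, -1, 1, 13, 11, 4]

remove root -20; move last element -1 to root → [-1, -17, -15, -13, 1, 13, 11, 4]
-1 vs smaller child -17 at index 1, swap → [-17, -1, -15, -13, 1, 13, 11, 4]
-1 vs smaller child -13 at index 3, swap → [-17, -13, -15, -1, 1, 13, 11, 4]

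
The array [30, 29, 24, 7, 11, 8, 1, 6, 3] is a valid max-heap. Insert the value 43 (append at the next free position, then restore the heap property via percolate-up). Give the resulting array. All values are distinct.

[43, 30, 24, 7, 29, 8, 1, 6, 3, 11]

append 43 at index 9 → [30, 29, 24, 7, 11, 8, 1, 6, 3, 43]
43 > parent 11 at index 4, swap → [30, 29, 24, 7, 43, 8, 1, 6, 3, 11]
43 > parent 29 at index 1, swap → [30, 43, 24, 7, 29, 8, 1, 6, 3, 11]
43 > parent 30 at index 0, swap → [43, 30, 24, 7, 29, 8, 1, 6, 3, 11]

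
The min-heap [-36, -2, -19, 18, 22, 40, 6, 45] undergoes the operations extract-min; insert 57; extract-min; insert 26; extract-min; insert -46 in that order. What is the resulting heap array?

extract-min → returns -36:
  remove root -36; move last element 45 to root → [45, -2, -19, 18, 22, 40, 6]
  45 vs smaller child -19 at index 2, swap → [-19, -2, 45, 18, 22, 40, 6]
  45 vs smaller child 6 at index 6, swap → [-19, -2, 6, 18, 22, 40, 45]
insert 57:
  append 57 at index 7 → [-19, -2, 6, 18, 22, 40, 45, 57] (no swap needed)
extract-min → returns -19:
  remove root -19; move last element 57 to root → [57, -2, 6, 18, 22, 40, 45]
  57 vs smaller child -2 at index 1, swap → [-2, 57, 6, 18, 22, 40, 45]
  57 vs smaller child 18 at index 3, swap → [-2, 18, 6, 57, 22, 40, 45]
insert 26:
  append 26 at index 7 → [-2, 18, 6, 57, 22, 40, 45, 26]
  26 < parent 57 at index 3, swap → [-2, 18, 6, 26, 22, 40, 45, 57]
extract-min → returns -2:
  remove root -2; move last element 57 to root → [57, 18, 6, 26, 22, 40, 45]
  57 vs smaller child 6 at index 2, swap → [6, 18, 57, 26, 22, 40, 45]
  57 vs smaller child 40 at index 5, swap → [6, 18, 40, 26, 22, 57, 45]
insert -46:
  append -46 at index 7 → [6, 18, 40, 26, 22, 57, 45, -46]
  -46 < parent 26 at index 3, swap → [6, 18, 40, -46, 22, 57, 45, 26]
  -46 < parent 18 at index 1, swap → [6, -46, 40, 18, 22, 57, 45, 26]
  -46 < parent 6 at index 0, swap → [-46, 6, 40, 18, 22, 57, 45, 26]

[-46, 6, 40, 18, 22, 57, 45, 26]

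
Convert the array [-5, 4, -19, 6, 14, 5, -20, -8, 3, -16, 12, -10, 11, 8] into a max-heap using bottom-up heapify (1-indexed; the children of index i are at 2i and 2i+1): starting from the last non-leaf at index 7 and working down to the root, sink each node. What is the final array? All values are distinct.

[14, 12, 11, 6, 4, 5, 8, -8, 3, -16, -5, -10, -19, -20]

sift down from index 7:
  -20 vs only child 8 at index 14, swap → [-5, 4, -19, 6, 14, 5, 8, -8, 3, -16, 12, -10, 11, -20]
sift down from index 6:
  5 vs larger child 11 at index 13, swap → [-5, 4, -19, 6, 14, 11, 8, -8, 3, -16, 12, -10, 5, -20]
sift down from index 5: already satisfies heap property
sift down from index 4: already satisfies heap property
sift down from index 3:
  -19 vs larger child 11 at index 6, swap → [-5, 4, 11, 6, 14, -19, 8, -8, 3, -16, 12, -10, 5, -20]
  -19 vs larger child 5 at index 13, swap → [-5, 4, 11, 6, 14, 5, 8, -8, 3, -16, 12, -10, -19, -20]
sift down from index 2:
  4 vs larger child 14 at index 5, swap → [-5, 14, 11, 6, 4, 5, 8, -8, 3, -16, 12, -10, -19, -20]
  4 vs larger child 12 at index 11, swap → [-5, 14, 11, 6, 12, 5, 8, -8, 3, -16, 4, -10, -19, -20]
sift down from index 1:
  -5 vs larger child 14 at index 2, swap → [14, -5, 11, 6, 12, 5, 8, -8, 3, -16, 4, -10, -19, -20]
  -5 vs larger child 12 at index 5, swap → [14, 12, 11, 6, -5, 5, 8, -8, 3, -16, 4, -10, -19, -20]
  -5 vs larger child 4 at index 11, swap → [14, 12, 11, 6, 4, 5, 8, -8, 3, -16, -5, -10, -19, -20]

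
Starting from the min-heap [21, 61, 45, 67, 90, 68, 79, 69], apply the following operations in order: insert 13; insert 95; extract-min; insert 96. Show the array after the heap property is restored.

[21, 61, 45, 67, 90, 68, 79, 69, 95, 96]

insert 13:
  append 13 at index 8 → [21, 61, 45, 67, 90, 68, 79, 69, 13]
  13 < parent 67 at index 3, swap → [21, 61, 45, 13, 90, 68, 79, 69, 67]
  13 < parent 61 at index 1, swap → [21, 13, 45, 61, 90, 68, 79, 69, 67]
  13 < parent 21 at index 0, swap → [13, 21, 45, 61, 90, 68, 79, 69, 67]
insert 95:
  append 95 at index 9 → [13, 21, 45, 61, 90, 68, 79, 69, 67, 95] (no swap needed)
extract-min → returns 13:
  remove root 13; move last element 95 to root → [95, 21, 45, 61, 90, 68, 79, 69, 67]
  95 vs smaller child 21 at index 1, swap → [21, 95, 45, 61, 90, 68, 79, 69, 67]
  95 vs smaller child 61 at index 3, swap → [21, 61, 45, 95, 90, 68, 79, 69, 67]
  95 vs smaller child 67 at index 8, swap → [21, 61, 45, 67, 90, 68, 79, 69, 95]
insert 96:
  append 96 at index 9 → [21, 61, 45, 67, 90, 68, 79, 69, 95, 96] (no swap needed)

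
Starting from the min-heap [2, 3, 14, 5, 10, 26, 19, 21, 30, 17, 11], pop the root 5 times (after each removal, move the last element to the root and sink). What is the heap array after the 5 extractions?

extract-min #1 returns 2:
  remove root 2; move last element 11 to root → [11, 3, 14, 5, 10, 26, 19, 21, 30, 17]
  11 vs smaller child 3 at index 1, swap → [3, 11, 14, 5, 10, 26, 19, 21, 30, 17]
  11 vs smaller child 5 at index 3, swap → [3, 5, 14, 11, 10, 26, 19, 21, 30, 17]
extract-min #2 returns 3:
  remove root 3; move last element 17 to root → [17, 5, 14, 11, 10, 26, 19, 21, 30]
  17 vs smaller child 5 at index 1, swap → [5, 17, 14, 11, 10, 26, 19, 21, 30]
  17 vs smaller child 10 at index 4, swap → [5, 10, 14, 11, 17, 26, 19, 21, 30]
extract-min #3 returns 5:
  remove root 5; move last element 30 to root → [30, 10, 14, 11, 17, 26, 19, 21]
  30 vs smaller child 10 at index 1, swap → [10, 30, 14, 11, 17, 26, 19, 21]
  30 vs smaller child 11 at index 3, swap → [10, 11, 14, 30, 17, 26, 19, 21]
  30 vs only child 21 at index 7, swap → [10, 11, 14, 21, 17, 26, 19, 30]
extract-min #4 returns 10:
  remove root 10; move last element 30 to root → [30, 11, 14, 21, 17, 26, 19]
  30 vs smaller child 11 at index 1, swap → [11, 30, 14, 21, 17, 26, 19]
  30 vs smaller child 17 at index 4, swap → [11, 17, 14, 21, 30, 26, 19]
extract-min #5 returns 11:
  remove root 11; move last element 19 to root → [19, 17, 14, 21, 30, 26]
  19 vs smaller child 14 at index 2, swap → [14, 17, 19, 21, 30, 26]

[14, 17, 19, 21, 30, 26]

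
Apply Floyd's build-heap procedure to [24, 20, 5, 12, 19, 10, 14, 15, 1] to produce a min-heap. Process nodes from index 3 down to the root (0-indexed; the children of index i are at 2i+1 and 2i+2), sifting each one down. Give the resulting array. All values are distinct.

[1, 12, 5, 15, 19, 10, 14, 24, 20]

sift down from index 3:
  12 vs smaller child 1 at index 8, swap → [24, 20, 5, 1, 19, 10, 14, 15, 12]
sift down from index 2: already satisfies heap property
sift down from index 1:
  20 vs smaller child 1 at index 3, swap → [24, 1, 5, 20, 19, 10, 14, 15, 12]
  20 vs smaller child 12 at index 8, swap → [24, 1, 5, 12, 19, 10, 14, 15, 20]
sift down from index 0:
  24 vs smaller child 1 at index 1, swap → [1, 24, 5, 12, 19, 10, 14, 15, 20]
  24 vs smaller child 12 at index 3, swap → [1, 12, 5, 24, 19, 10, 14, 15, 20]
  24 vs smaller child 15 at index 7, swap → [1, 12, 5, 15, 19, 10, 14, 24, 20]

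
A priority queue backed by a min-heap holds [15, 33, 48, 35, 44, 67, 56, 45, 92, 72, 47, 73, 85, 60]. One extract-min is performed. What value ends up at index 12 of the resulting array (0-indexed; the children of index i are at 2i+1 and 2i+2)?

remove root 15; move last element 60 to root → [60, 33, 48, 35, 44, 67, 56, 45, 92, 72, 47, 73, 85]
60 vs smaller child 33 at index 1, swap → [33, 60, 48, 35, 44, 67, 56, 45, 92, 72, 47, 73, 85]
60 vs smaller child 35 at index 3, swap → [33, 35, 48, 60, 44, 67, 56, 45, 92, 72, 47, 73, 85]
60 vs smaller child 45 at index 7, swap → [33, 35, 48, 45, 44, 67, 56, 60, 92, 72, 47, 73, 85]
resulting array: [33, 35, 48, 45, 44, 67, 56, 60, 92, 72, 47, 73, 85]

85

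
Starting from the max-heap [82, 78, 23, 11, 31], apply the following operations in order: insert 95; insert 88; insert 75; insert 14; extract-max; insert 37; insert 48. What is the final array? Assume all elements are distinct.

insert 95:
  append 95 at index 5 → [82, 78, 23, 11, 31, 95]
  95 > parent 23 at index 2, swap → [82, 78, 95, 11, 31, 23]
  95 > parent 82 at index 0, swap → [95, 78, 82, 11, 31, 23]
insert 88:
  append 88 at index 6 → [95, 78, 82, 11, 31, 23, 88]
  88 > parent 82 at index 2, swap → [95, 78, 88, 11, 31, 23, 82]
insert 75:
  append 75 at index 7 → [95, 78, 88, 11, 31, 23, 82, 75]
  75 > parent 11 at index 3, swap → [95, 78, 88, 75, 31, 23, 82, 11]
insert 14:
  append 14 at index 8 → [95, 78, 88, 75, 31, 23, 82, 11, 14] (no swap needed)
extract-max → returns 95:
  remove root 95; move last element 14 to root → [14, 78, 88, 75, 31, 23, 82, 11]
  14 vs larger child 88 at index 2, swap → [88, 78, 14, 75, 31, 23, 82, 11]
  14 vs larger child 82 at index 6, swap → [88, 78, 82, 75, 31, 23, 14, 11]
insert 37:
  append 37 at index 8 → [88, 78, 82, 75, 31, 23, 14, 11, 37] (no swap needed)
insert 48:
  append 48 at index 9 → [88, 78, 82, 75, 31, 23, 14, 11, 37, 48]
  48 > parent 31 at index 4, swap → [88, 78, 82, 75, 48, 23, 14, 11, 37, 31]

[88, 78, 82, 75, 48, 23, 14, 11, 37, 31]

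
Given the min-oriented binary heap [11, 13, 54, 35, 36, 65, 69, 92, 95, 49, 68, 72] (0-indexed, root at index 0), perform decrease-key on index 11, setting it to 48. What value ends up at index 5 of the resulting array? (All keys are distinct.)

54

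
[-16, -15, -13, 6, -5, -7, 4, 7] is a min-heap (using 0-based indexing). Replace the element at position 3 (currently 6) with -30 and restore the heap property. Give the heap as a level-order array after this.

[-30, -16, -13, -15, -5, -7, 4, 7]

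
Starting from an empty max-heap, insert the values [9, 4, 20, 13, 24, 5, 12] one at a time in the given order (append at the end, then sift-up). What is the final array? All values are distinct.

[24, 20, 12, 4, 13, 5, 9]

Insert 9:
  append 9 at index 0 → [9] (no swap needed)
Insert 4:
  append 4 at index 1 → [9, 4] (no swap needed)
Insert 20:
  append 20 at index 2 → [9, 4, 20]
  20 > parent 9 at index 0, swap → [20, 4, 9]
Insert 13:
  append 13 at index 3 → [20, 4, 9, 13]
  13 > parent 4 at index 1, swap → [20, 13, 9, 4]
Insert 24:
  append 24 at index 4 → [20, 13, 9, 4, 24]
  24 > parent 13 at index 1, swap → [20, 24, 9, 4, 13]
  24 > parent 20 at index 0, swap → [24, 20, 9, 4, 13]
Insert 5:
  append 5 at index 5 → [24, 20, 9, 4, 13, 5] (no swap needed)
Insert 12:
  append 12 at index 6 → [24, 20, 9, 4, 13, 5, 12]
  12 > parent 9 at index 2, swap → [24, 20, 12, 4, 13, 5, 9]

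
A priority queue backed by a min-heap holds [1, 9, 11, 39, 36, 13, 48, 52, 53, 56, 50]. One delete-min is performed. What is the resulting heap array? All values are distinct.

remove root 1; move last element 50 to root → [50, 9, 11, 39, 36, 13, 48, 52, 53, 56]
50 vs smaller child 9 at index 1, swap → [9, 50, 11, 39, 36, 13, 48, 52, 53, 56]
50 vs smaller child 36 at index 4, swap → [9, 36, 11, 39, 50, 13, 48, 52, 53, 56]

[9, 36, 11, 39, 50, 13, 48, 52, 53, 56]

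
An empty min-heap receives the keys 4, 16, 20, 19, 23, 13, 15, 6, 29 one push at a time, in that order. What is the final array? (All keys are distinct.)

Insert 4:
  append 4 at index 0 → [4] (no swap needed)
Insert 16:
  append 16 at index 1 → [4, 16] (no swap needed)
Insert 20:
  append 20 at index 2 → [4, 16, 20] (no swap needed)
Insert 19:
  append 19 at index 3 → [4, 16, 20, 19] (no swap needed)
Insert 23:
  append 23 at index 4 → [4, 16, 20, 19, 23] (no swap needed)
Insert 13:
  append 13 at index 5 → [4, 16, 20, 19, 23, 13]
  13 < parent 20 at index 2, swap → [4, 16, 13, 19, 23, 20]
Insert 15:
  append 15 at index 6 → [4, 16, 13, 19, 23, 20, 15] (no swap needed)
Insert 6:
  append 6 at index 7 → [4, 16, 13, 19, 23, 20, 15, 6]
  6 < parent 19 at index 3, swap → [4, 16, 13, 6, 23, 20, 15, 19]
  6 < parent 16 at index 1, swap → [4, 6, 13, 16, 23, 20, 15, 19]
Insert 29:
  append 29 at index 8 → [4, 6, 13, 16, 23, 20, 15, 19, 29] (no swap needed)

[4, 6, 13, 16, 23, 20, 15, 19, 29]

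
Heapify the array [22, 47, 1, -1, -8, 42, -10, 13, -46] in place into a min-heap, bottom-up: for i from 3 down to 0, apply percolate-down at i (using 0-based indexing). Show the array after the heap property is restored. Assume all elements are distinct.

[-46, -8, -10, -1, 22, 42, 1, 13, 47]

sift down from index 3:
  -1 vs smaller child -46 at index 8, swap → [22, 47, 1, -46, -8, 42, -10, 13, -1]
sift down from index 2:
  1 vs smaller child -10 at index 6, swap → [22, 47, -10, -46, -8, 42, 1, 13, -1]
sift down from index 1:
  47 vs smaller child -46 at index 3, swap → [22, -46, -10, 47, -8, 42, 1, 13, -1]
  47 vs smaller child -1 at index 8, swap → [22, -46, -10, -1, -8, 42, 1, 13, 47]
sift down from index 0:
  22 vs smaller child -46 at index 1, swap → [-46, 22, -10, -1, -8, 42, 1, 13, 47]
  22 vs smaller child -8 at index 4, swap → [-46, -8, -10, -1, 22, 42, 1, 13, 47]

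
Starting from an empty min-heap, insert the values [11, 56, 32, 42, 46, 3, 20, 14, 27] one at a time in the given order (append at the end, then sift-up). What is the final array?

[3, 14, 11, 27, 46, 32, 20, 56, 42]

Insert 11:
  append 11 at index 0 → [11] (no swap needed)
Insert 56:
  append 56 at index 1 → [11, 56] (no swap needed)
Insert 32:
  append 32 at index 2 → [11, 56, 32] (no swap needed)
Insert 42:
  append 42 at index 3 → [11, 56, 32, 42]
  42 < parent 56 at index 1, swap → [11, 42, 32, 56]
Insert 46:
  append 46 at index 4 → [11, 42, 32, 56, 46] (no swap needed)
Insert 3:
  append 3 at index 5 → [11, 42, 32, 56, 46, 3]
  3 < parent 32 at index 2, swap → [11, 42, 3, 56, 46, 32]
  3 < parent 11 at index 0, swap → [3, 42, 11, 56, 46, 32]
Insert 20:
  append 20 at index 6 → [3, 42, 11, 56, 46, 32, 20] (no swap needed)
Insert 14:
  append 14 at index 7 → [3, 42, 11, 56, 46, 32, 20, 14]
  14 < parent 56 at index 3, swap → [3, 42, 11, 14, 46, 32, 20, 56]
  14 < parent 42 at index 1, swap → [3, 14, 11, 42, 46, 32, 20, 56]
Insert 27:
  append 27 at index 8 → [3, 14, 11, 42, 46, 32, 20, 56, 27]
  27 < parent 42 at index 3, swap → [3, 14, 11, 27, 46, 32, 20, 56, 42]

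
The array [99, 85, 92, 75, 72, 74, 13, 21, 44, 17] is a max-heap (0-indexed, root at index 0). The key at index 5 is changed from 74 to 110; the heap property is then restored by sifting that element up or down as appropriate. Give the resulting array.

set index 5 from 74 to 110 → [99, 85, 92, 75, 72, 110, 13, 21, 44, 17]
110 > parent 92 at index 2, swap → [99, 85, 110, 75, 72, 92, 13, 21, 44, 17]
110 > parent 99 at index 0, swap → [110, 85, 99, 75, 72, 92, 13, 21, 44, 17]

[110, 85, 99, 75, 72, 92, 13, 21, 44, 17]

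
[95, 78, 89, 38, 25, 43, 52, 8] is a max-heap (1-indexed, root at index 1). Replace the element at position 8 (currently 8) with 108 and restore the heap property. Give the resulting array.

set index 8 from 8 to 108 → [95, 78, 89, 38, 25, 43, 52, 108]
108 > parent 38 at index 4, swap → [95, 78, 89, 108, 25, 43, 52, 38]
108 > parent 78 at index 2, swap → [95, 108, 89, 78, 25, 43, 52, 38]
108 > parent 95 at index 1, swap → [108, 95, 89, 78, 25, 43, 52, 38]

[108, 95, 89, 78, 25, 43, 52, 38]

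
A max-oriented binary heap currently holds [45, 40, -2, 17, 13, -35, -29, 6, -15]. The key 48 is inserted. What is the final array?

append 48 at index 9 → [45, 40, -2, 17, 13, -35, -29, 6, -15, 48]
48 > parent 13 at index 4, swap → [45, 40, -2, 17, 48, -35, -29, 6, -15, 13]
48 > parent 40 at index 1, swap → [45, 48, -2, 17, 40, -35, -29, 6, -15, 13]
48 > parent 45 at index 0, swap → [48, 45, -2, 17, 40, -35, -29, 6, -15, 13]

[48, 45, -2, 17, 40, -35, -29, 6, -15, 13]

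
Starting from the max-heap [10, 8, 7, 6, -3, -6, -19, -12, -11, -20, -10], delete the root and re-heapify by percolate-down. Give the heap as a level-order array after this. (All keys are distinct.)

remove root 10; move last element -10 to root → [-10, 8, 7, 6, -3, -6, -19, -12, -11, -20]
-10 vs larger child 8 at index 1, swap → [8, -10, 7, 6, -3, -6, -19, -12, -11, -20]
-10 vs larger child 6 at index 3, swap → [8, 6, 7, -10, -3, -6, -19, -12, -11, -20]

[8, 6, 7, -10, -3, -6, -19, -12, -11, -20]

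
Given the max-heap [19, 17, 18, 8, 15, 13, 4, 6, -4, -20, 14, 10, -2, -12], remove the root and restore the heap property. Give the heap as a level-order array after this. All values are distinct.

remove root 19; move last element -12 to root → [-12, 17, 18, 8, 15, 13, 4, 6, -4, -20, 14, 10, -2]
-12 vs larger child 18 at index 2, swap → [18, 17, -12, 8, 15, 13, 4, 6, -4, -20, 14, 10, -2]
-12 vs larger child 13 at index 5, swap → [18, 17, 13, 8, 15, -12, 4, 6, -4, -20, 14, 10, -2]
-12 vs larger child 10 at index 11, swap → [18, 17, 13, 8, 15, 10, 4, 6, -4, -20, 14, -12, -2]

[18, 17, 13, 8, 15, 10, 4, 6, -4, -20, 14, -12, -2]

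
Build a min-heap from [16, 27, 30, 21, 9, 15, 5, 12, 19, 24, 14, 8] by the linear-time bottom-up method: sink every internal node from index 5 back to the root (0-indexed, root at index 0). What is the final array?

[5, 9, 8, 12, 14, 15, 30, 21, 19, 24, 27, 16]

sift down from index 5:
  15 vs only child 8 at index 11, swap → [16, 27, 30, 21, 9, 8, 5, 12, 19, 24, 14, 15]
sift down from index 4: already satisfies heap property
sift down from index 3:
  21 vs smaller child 12 at index 7, swap → [16, 27, 30, 12, 9, 8, 5, 21, 19, 24, 14, 15]
sift down from index 2:
  30 vs smaller child 5 at index 6, swap → [16, 27, 5, 12, 9, 8, 30, 21, 19, 24, 14, 15]
sift down from index 1:
  27 vs smaller child 9 at index 4, swap → [16, 9, 5, 12, 27, 8, 30, 21, 19, 24, 14, 15]
  27 vs smaller child 14 at index 10, swap → [16, 9, 5, 12, 14, 8, 30, 21, 19, 24, 27, 15]
sift down from index 0:
  16 vs smaller child 5 at index 2, swap → [5, 9, 16, 12, 14, 8, 30, 21, 19, 24, 27, 15]
  16 vs smaller child 8 at index 5, swap → [5, 9, 8, 12, 14, 16, 30, 21, 19, 24, 27, 15]
  16 vs only child 15 at index 11, swap → [5, 9, 8, 12, 14, 15, 30, 21, 19, 24, 27, 16]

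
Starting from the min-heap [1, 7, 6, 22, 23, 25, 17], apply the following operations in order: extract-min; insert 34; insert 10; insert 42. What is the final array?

[6, 7, 17, 10, 23, 25, 34, 22, 42]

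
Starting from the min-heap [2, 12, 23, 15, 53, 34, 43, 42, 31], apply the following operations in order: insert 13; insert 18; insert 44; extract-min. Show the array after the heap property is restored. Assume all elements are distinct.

insert 13:
  append 13 at index 9 → [2, 12, 23, 15, 53, 34, 43, 42, 31, 13]
  13 < parent 53 at index 4, swap → [2, 12, 23, 15, 13, 34, 43, 42, 31, 53]
insert 18:
  append 18 at index 10 → [2, 12, 23, 15, 13, 34, 43, 42, 31, 53, 18] (no swap needed)
insert 44:
  append 44 at index 11 → [2, 12, 23, 15, 13, 34, 43, 42, 31, 53, 18, 44] (no swap needed)
extract-min → returns 2:
  remove root 2; move last element 44 to root → [44, 12, 23, 15, 13, 34, 43, 42, 31, 53, 18]
  44 vs smaller child 12 at index 1, swap → [12, 44, 23, 15, 13, 34, 43, 42, 31, 53, 18]
  44 vs smaller child 13 at index 4, swap → [12, 13, 23, 15, 44, 34, 43, 42, 31, 53, 18]
  44 vs smaller child 18 at index 10, swap → [12, 13, 23, 15, 18, 34, 43, 42, 31, 53, 44]

[12, 13, 23, 15, 18, 34, 43, 42, 31, 53, 44]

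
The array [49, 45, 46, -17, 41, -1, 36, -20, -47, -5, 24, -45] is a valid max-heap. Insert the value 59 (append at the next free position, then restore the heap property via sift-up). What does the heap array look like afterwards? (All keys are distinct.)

append 59 at index 12 → [49, 45, 46, -17, 41, -1, 36, -20, -47, -5, 24, -45, 59]
59 > parent -1 at index 5, swap → [49, 45, 46, -17, 41, 59, 36, -20, -47, -5, 24, -45, -1]
59 > parent 46 at index 2, swap → [49, 45, 59, -17, 41, 46, 36, -20, -47, -5, 24, -45, -1]
59 > parent 49 at index 0, swap → [59, 45, 49, -17, 41, 46, 36, -20, -47, -5, 24, -45, -1]

[59, 45, 49, -17, 41, 46, 36, -20, -47, -5, 24, -45, -1]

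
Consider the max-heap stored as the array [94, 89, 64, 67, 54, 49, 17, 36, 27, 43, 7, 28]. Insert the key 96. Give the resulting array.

[96, 89, 94, 67, 54, 64, 17, 36, 27, 43, 7, 28, 49]

append 96 at index 12 → [94, 89, 64, 67, 54, 49, 17, 36, 27, 43, 7, 28, 96]
96 > parent 49 at index 5, swap → [94, 89, 64, 67, 54, 96, 17, 36, 27, 43, 7, 28, 49]
96 > parent 64 at index 2, swap → [94, 89, 96, 67, 54, 64, 17, 36, 27, 43, 7, 28, 49]
96 > parent 94 at index 0, swap → [96, 89, 94, 67, 54, 64, 17, 36, 27, 43, 7, 28, 49]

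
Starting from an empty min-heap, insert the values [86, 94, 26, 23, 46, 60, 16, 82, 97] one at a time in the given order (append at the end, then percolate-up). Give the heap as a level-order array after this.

[16, 26, 23, 82, 46, 86, 60, 94, 97]

Insert 86:
  append 86 at index 0 → [86] (no swap needed)
Insert 94:
  append 94 at index 1 → [86, 94] (no swap needed)
Insert 26:
  append 26 at index 2 → [86, 94, 26]
  26 < parent 86 at index 0, swap → [26, 94, 86]
Insert 23:
  append 23 at index 3 → [26, 94, 86, 23]
  23 < parent 94 at index 1, swap → [26, 23, 86, 94]
  23 < parent 26 at index 0, swap → [23, 26, 86, 94]
Insert 46:
  append 46 at index 4 → [23, 26, 86, 94, 46] (no swap needed)
Insert 60:
  append 60 at index 5 → [23, 26, 86, 94, 46, 60]
  60 < parent 86 at index 2, swap → [23, 26, 60, 94, 46, 86]
Insert 16:
  append 16 at index 6 → [23, 26, 60, 94, 46, 86, 16]
  16 < parent 60 at index 2, swap → [23, 26, 16, 94, 46, 86, 60]
  16 < parent 23 at index 0, swap → [16, 26, 23, 94, 46, 86, 60]
Insert 82:
  append 82 at index 7 → [16, 26, 23, 94, 46, 86, 60, 82]
  82 < parent 94 at index 3, swap → [16, 26, 23, 82, 46, 86, 60, 94]
Insert 97:
  append 97 at index 8 → [16, 26, 23, 82, 46, 86, 60, 94, 97] (no swap needed)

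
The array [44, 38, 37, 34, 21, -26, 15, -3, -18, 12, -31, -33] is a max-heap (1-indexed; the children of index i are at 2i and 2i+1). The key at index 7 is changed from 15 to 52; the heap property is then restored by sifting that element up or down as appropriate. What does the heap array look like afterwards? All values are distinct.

[52, 38, 44, 34, 21, -26, 37, -3, -18, 12, -31, -33]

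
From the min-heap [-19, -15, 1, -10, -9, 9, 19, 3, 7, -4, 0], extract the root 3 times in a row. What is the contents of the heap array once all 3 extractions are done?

[-9, -4, 1, 0, 7, 9, 19, 3]

extract-min #1 returns -19:
  remove root -19; move last element 0 to root → [0, -15, 1, -10, -9, 9, 19, 3, 7, -4]
  0 vs smaller child -15 at index 1, swap → [-15, 0, 1, -10, -9, 9, 19, 3, 7, -4]
  0 vs smaller child -10 at index 3, swap → [-15, -10, 1, 0, -9, 9, 19, 3, 7, -4]
extract-min #2 returns -15:
  remove root -15; move last element -4 to root → [-4, -10, 1, 0, -9, 9, 19, 3, 7]
  -4 vs smaller child -10 at index 1, swap → [-10, -4, 1, 0, -9, 9, 19, 3, 7]
  -4 vs smaller child -9 at index 4, swap → [-10, -9, 1, 0, -4, 9, 19, 3, 7]
extract-min #3 returns -10:
  remove root -10; move last element 7 to root → [7, -9, 1, 0, -4, 9, 19, 3]
  7 vs smaller child -9 at index 1, swap → [-9, 7, 1, 0, -4, 9, 19, 3]
  7 vs smaller child -4 at index 4, swap → [-9, -4, 1, 0, 7, 9, 19, 3]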